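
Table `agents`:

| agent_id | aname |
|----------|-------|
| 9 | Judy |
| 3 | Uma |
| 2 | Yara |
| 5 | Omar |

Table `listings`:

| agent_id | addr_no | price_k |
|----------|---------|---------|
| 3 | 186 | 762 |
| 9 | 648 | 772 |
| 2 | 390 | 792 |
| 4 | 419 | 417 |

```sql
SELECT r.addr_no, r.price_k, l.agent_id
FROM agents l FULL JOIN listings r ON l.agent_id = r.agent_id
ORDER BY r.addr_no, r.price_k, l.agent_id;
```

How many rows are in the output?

FULL OUTER JOIN keeps every row from both sides; unmatched rows get NULL for the other side's columns.
Matching on l.agent_id = r.agent_id.
Matched pairs: 3; unmatched l rows kept: 1; unmatched r rows kept: 1.
Total: 3 matched + 2 padded = 5 rows.

5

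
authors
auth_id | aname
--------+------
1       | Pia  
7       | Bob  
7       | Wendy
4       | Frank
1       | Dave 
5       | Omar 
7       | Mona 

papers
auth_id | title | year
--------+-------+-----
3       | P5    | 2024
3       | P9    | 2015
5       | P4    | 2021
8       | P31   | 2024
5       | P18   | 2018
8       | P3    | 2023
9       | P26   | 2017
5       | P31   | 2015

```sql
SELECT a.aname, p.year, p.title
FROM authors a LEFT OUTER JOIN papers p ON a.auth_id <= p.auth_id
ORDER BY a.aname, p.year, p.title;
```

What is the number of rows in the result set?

LEFT JOIN keeps every row from `authors`; unmatched rows get NULL for `papers`'s columns.
Matching on a.auth_id <= p.auth_id.
- a row (auth_id=1): matches 8 p row(s) → 8 output row(s).
- a row (auth_id=7): matches 3 p row(s) → 3 output row(s).
- a row (auth_id=7): matches 3 p row(s) → 3 output row(s).
- a row (auth_id=4): matches 6 p row(s) → 6 output row(s).
- a row (auth_id=1): matches 8 p row(s) → 8 output row(s).
- a row (auth_id=5): matches 6 p row(s) → 6 output row(s).
- a row (auth_id=7): matches 3 p row(s) → 3 output row(s).
Total: 37 rows.

37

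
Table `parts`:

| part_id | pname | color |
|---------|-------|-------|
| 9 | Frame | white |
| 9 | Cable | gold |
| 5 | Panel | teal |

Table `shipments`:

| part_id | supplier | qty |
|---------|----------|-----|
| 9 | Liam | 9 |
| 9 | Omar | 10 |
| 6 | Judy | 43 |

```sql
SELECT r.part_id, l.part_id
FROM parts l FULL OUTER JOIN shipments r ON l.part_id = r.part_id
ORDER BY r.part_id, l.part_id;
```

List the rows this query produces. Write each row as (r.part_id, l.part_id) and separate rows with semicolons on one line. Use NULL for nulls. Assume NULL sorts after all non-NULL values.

FULL OUTER JOIN keeps every row from both sides; unmatched rows get NULL for the other side's columns.
Matching on l.part_id = r.part_id.
- l row (part_id=9): matches 2 r row(s) → 2 output row(s).
- l row (part_id=9): matches 2 r row(s) → 2 output row(s).
- l row (part_id=5): no match → kept, r columns NULL.
- plus 1 unmatched r row(s), each kept with NULL l columns.
After projecting and ordering:
r.part_id | l.part_id
6 | NULL
9 | 9
9 | 9
9 | 9
9 | 9
NULL | 5

(6, NULL); (9, 9); (9, 9); (9, 9); (9, 9); (NULL, 5)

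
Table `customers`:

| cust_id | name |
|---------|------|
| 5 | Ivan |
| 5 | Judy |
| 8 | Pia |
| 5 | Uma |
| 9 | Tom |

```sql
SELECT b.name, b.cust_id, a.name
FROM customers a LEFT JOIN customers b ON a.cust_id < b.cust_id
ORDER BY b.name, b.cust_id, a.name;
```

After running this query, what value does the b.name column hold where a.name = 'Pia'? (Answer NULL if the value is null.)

LEFT JOIN keeps every row from `customers a`; unmatched rows get NULL for `customers b`'s columns.
Matching on a.cust_id < b.cust_id.
- a (cust_id=5) pairs with 2 row(s) of b.
- a (cust_id=5) pairs with 2 row(s) of b.
- a (cust_id=8) pairs with 1 row(s) of b.
- a (cust_id=5) pairs with 2 row(s) of b.
- a (cust_id=9) has no partner → padded with NULL.

Tom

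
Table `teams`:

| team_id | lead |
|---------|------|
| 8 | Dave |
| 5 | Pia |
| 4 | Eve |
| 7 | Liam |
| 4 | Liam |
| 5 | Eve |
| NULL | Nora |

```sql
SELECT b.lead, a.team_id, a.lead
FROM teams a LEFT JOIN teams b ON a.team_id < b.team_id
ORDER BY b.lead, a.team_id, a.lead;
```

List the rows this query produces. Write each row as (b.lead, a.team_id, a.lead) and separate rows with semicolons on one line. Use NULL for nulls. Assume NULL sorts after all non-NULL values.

LEFT JOIN keeps every row from `teams a`; unmatched rows get NULL for `teams b`'s columns.
Matching on a.team_id < b.team_id. A NULL in a compared column never satisfies the condition.
- a (team_id=8) has no partner → padded with NULL.
- a (team_id=5) pairs with 2 row(s) of b.
- a (team_id=4) pairs with 4 row(s) of b.
- a (team_id=7) pairs with 1 row(s) of b.
- a (team_id=4) pairs with 4 row(s) of b.
- a (team_id=5) pairs with 2 row(s) of b.
- a (team_id=NULL) has no partner → padded with NULL.

(Dave, 4, Eve); (Dave, 4, Liam); (Dave, 5, Eve); (Dave, 5, Pia); (Dave, 7, Liam); (Eve, 4, Eve); (Eve, 4, Liam); (Liam, 4, Eve); (Liam, 4, Liam); (Liam, 5, Eve); (Liam, 5, Pia); (Pia, 4, Eve); (Pia, 4, Liam); (NULL, 8, Dave); (NULL, NULL, Nora)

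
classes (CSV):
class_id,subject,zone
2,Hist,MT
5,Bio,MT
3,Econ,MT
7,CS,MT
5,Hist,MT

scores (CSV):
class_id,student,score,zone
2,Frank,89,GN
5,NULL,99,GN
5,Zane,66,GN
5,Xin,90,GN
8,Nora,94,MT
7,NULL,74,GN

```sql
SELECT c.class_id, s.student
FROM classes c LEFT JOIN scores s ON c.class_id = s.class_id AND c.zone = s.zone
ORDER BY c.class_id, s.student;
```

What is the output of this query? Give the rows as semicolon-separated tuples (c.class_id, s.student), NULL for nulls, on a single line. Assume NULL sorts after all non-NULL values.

LEFT JOIN keeps every row from `classes`; unmatched rows get NULL for `scores`'s columns.
Matching on c.class_id = s.class_id AND c.zone = s.zone.
Matched pairs: 0; unmatched c rows kept: 5.

(2, NULL); (3, NULL); (5, NULL); (5, NULL); (7, NULL)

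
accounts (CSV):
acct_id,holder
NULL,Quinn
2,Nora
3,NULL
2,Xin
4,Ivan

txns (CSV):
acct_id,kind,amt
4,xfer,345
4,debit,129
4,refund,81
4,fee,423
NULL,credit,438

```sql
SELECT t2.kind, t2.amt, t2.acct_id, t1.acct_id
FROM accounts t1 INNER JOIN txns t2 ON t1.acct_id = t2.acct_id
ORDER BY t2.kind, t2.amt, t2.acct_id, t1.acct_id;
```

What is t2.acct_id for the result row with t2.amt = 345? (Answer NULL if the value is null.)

4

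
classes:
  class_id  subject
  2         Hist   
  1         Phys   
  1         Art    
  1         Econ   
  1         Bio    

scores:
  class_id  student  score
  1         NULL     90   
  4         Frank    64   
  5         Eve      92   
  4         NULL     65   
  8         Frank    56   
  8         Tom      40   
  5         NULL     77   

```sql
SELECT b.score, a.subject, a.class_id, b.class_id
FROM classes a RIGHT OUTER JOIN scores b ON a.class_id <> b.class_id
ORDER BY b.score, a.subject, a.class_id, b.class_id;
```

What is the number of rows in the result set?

31

RIGHT JOIN keeps every row from `scores`; unmatched rows get NULL for `classes`'s columns.
Matching on a.class_id <> b.class_id.
- a row (class_id=2): matches 7 b row(s) → 7 output row(s).
- a row (class_id=1): matches 6 b row(s) → 6 output row(s).
- a row (class_id=1): matches 6 b row(s) → 6 output row(s).
- a row (class_id=1): matches 6 b row(s) → 6 output row(s).
- a row (class_id=1): matches 6 b row(s) → 6 output row(s).
- every b row matched at least one a row.
Total: 31 rows.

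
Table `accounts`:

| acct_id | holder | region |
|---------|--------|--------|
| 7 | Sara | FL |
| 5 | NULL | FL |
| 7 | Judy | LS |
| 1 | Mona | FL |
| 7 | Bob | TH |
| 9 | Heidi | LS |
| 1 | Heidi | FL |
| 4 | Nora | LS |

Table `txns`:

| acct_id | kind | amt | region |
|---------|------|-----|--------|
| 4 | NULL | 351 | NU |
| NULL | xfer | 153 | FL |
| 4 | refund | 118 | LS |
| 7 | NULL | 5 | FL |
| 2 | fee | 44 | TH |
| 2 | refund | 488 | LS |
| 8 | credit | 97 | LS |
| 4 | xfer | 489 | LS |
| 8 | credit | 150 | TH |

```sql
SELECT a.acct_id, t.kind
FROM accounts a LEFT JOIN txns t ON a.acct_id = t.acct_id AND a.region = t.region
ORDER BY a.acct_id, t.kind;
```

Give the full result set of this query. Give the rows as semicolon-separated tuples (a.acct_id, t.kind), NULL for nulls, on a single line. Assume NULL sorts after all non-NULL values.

(1, NULL); (1, NULL); (4, refund); (4, xfer); (5, NULL); (7, NULL); (7, NULL); (7, NULL); (9, NULL)

LEFT JOIN keeps every row from `accounts`; unmatched rows get NULL for `txns`'s columns.
Matching on a.acct_id = t.acct_id AND a.region = t.region. A NULL in a compared column never satisfies the condition.
- a row (acct_id=7, region=FL): matches 1 t row(s) → 1 output row(s).
- a row (acct_id=5, region=FL): no match → kept, t columns NULL.
- a row (acct_id=7, region=LS): no match → kept, t columns NULL.
- a row (acct_id=1, region=FL): no match → kept, t columns NULL.
- a row (acct_id=7, region=TH): no match → kept, t columns NULL.
- a row (acct_id=9, region=LS): no match → kept, t columns NULL.
- a row (acct_id=1, region=FL): no match → kept, t columns NULL.
- a row (acct_id=4, region=LS): matches 2 t row(s) → 2 output row(s).
After projecting and ordering:
a.acct_id | t.kind
1 | NULL
1 | NULL
4 | refund
4 | xfer
5 | NULL
7 | NULL
7 | NULL
7 | NULL
9 | NULL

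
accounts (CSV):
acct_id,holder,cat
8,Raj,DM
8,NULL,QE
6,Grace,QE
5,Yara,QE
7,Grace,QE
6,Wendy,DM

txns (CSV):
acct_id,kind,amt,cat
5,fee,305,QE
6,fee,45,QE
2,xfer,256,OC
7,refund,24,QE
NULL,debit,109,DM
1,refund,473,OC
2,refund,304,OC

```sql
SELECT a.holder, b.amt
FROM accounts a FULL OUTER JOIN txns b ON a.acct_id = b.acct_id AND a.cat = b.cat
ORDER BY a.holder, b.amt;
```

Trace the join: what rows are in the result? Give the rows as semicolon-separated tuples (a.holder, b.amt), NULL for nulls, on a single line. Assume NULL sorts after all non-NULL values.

(Grace, 24); (Grace, 45); (Raj, NULL); (Wendy, NULL); (Yara, 305); (NULL, 109); (NULL, 256); (NULL, 304); (NULL, 473); (NULL, NULL)

FULL OUTER JOIN keeps every row from both sides; unmatched rows get NULL for the other side's columns.
Matching on a.acct_id = b.acct_id AND a.cat = b.cat. A NULL in a compared column never satisfies the condition.
Matched pairs: 3; unmatched a rows kept: 3; unmatched b rows kept: 4.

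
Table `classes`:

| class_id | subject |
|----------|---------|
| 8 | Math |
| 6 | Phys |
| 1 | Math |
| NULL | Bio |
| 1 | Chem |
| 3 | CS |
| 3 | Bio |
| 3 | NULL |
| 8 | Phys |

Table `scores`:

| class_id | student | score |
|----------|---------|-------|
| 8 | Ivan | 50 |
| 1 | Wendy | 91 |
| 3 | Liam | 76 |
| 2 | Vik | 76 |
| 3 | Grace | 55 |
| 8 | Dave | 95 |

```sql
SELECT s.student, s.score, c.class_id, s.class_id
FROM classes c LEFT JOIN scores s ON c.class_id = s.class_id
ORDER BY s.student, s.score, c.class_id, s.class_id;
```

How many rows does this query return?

LEFT JOIN keeps every row from `classes`; unmatched rows get NULL for `scores`'s columns.
Matching on c.class_id = s.class_id. A NULL in a compared column never satisfies the condition.
Matched pairs: 12; unmatched c rows kept: 2.
Total: 12 matched + 2 padded = 14 rows.

14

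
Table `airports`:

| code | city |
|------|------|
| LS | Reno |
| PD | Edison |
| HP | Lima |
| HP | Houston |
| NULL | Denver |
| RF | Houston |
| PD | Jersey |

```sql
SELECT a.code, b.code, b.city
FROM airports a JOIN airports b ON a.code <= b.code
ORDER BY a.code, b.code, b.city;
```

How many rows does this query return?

23

INNER JOIN keeps only pairs where the ON condition holds.
Matching on a.code <= b.code. A NULL in a compared column never satisfies the condition.
- a (code=LS) pairs with 4 row(s) of b.
- a (code=PD) pairs with 3 row(s) of b.
- a (code=HP) pairs with 6 row(s) of b.
- a (code=HP) pairs with 6 row(s) of b.
- a (code=NULL) has no partner → excluded.
- a (code=RF) pairs with 1 row(s) of b.
- a (code=PD) pairs with 3 row(s) of b.
Total: 23 rows.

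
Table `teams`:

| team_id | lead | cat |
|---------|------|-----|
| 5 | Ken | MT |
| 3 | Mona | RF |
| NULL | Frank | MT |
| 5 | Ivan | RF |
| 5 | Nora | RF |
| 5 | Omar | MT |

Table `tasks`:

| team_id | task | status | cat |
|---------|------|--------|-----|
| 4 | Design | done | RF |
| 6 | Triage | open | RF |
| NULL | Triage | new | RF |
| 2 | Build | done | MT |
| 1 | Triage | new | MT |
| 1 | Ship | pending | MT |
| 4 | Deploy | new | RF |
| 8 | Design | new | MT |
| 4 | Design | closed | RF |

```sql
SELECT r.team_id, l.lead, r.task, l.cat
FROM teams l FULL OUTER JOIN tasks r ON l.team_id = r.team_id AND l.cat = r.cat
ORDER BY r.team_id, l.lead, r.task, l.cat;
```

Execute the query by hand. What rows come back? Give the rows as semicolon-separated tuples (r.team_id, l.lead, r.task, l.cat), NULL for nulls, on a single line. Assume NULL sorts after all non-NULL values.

(1, NULL, Ship, NULL); (1, NULL, Triage, NULL); (2, NULL, Build, NULL); (4, NULL, Deploy, NULL); (4, NULL, Design, NULL); (4, NULL, Design, NULL); (6, NULL, Triage, NULL); (8, NULL, Design, NULL); (NULL, Frank, NULL, MT); (NULL, Ivan, NULL, RF); (NULL, Ken, NULL, MT); (NULL, Mona, NULL, RF); (NULL, Nora, NULL, RF); (NULL, Omar, NULL, MT); (NULL, NULL, Triage, NULL)

FULL OUTER JOIN keeps every row from both sides; unmatched rows get NULL for the other side's columns.
Matching on l.team_id = r.team_id AND l.cat = r.cat. A NULL in a compared column never satisfies the condition.
Matched pairs: 0; unmatched l rows kept: 6; unmatched r rows kept: 9.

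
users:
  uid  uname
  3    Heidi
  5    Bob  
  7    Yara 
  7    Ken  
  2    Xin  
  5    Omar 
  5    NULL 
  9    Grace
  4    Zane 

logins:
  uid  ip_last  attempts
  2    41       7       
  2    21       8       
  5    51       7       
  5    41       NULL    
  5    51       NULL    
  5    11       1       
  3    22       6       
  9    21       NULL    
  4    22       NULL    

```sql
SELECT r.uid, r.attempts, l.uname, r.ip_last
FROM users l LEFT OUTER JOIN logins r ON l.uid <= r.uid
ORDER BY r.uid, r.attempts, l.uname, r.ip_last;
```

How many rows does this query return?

40

LEFT JOIN keeps every row from `users`; unmatched rows get NULL for `logins`'s columns.
Matching on l.uid <= r.uid.
Matched pairs: 40; unmatched l rows kept: 0.
Total: 40 rows.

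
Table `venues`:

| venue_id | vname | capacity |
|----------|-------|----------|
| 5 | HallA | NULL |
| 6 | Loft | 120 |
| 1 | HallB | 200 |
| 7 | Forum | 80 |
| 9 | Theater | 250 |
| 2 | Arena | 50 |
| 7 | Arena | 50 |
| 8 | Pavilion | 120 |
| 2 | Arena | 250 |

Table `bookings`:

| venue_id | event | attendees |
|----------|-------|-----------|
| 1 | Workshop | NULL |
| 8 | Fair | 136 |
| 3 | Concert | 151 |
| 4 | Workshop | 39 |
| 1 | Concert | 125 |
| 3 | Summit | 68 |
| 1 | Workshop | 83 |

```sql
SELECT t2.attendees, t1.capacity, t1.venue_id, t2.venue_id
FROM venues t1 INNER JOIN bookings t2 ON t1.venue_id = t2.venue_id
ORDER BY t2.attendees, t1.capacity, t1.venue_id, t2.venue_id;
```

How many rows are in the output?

INNER JOIN keeps only pairs where the ON condition holds.
Matching on t1.venue_id = t2.venue_id.
Matched pairs: 4.
Total: 4 rows.

4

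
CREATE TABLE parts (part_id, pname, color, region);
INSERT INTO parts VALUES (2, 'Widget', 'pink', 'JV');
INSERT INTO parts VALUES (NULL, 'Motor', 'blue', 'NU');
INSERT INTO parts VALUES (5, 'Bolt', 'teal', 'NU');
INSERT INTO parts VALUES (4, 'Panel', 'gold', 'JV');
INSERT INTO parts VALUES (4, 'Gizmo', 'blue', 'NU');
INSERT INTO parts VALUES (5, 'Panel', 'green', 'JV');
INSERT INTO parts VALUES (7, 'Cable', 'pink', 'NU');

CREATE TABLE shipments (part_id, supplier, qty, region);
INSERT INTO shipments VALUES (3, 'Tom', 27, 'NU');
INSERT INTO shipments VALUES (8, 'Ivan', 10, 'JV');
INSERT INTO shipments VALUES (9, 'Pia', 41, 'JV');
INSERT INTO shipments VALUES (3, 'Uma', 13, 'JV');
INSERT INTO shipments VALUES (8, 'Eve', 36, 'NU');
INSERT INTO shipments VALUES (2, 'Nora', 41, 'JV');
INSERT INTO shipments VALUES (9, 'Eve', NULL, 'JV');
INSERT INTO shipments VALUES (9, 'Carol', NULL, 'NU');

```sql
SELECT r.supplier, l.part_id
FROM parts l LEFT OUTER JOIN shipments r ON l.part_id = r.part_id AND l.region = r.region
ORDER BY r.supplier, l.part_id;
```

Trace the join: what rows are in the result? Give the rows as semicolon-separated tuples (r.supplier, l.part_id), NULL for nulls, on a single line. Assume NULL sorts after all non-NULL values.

(Nora, 2); (NULL, 4); (NULL, 4); (NULL, 5); (NULL, 5); (NULL, 7); (NULL, NULL)

LEFT JOIN keeps every row from `parts`; unmatched rows get NULL for `shipments`'s columns.
Matching on l.part_id = r.part_id AND l.region = r.region. A NULL in a compared column never satisfies the condition.
- l (part_id=2, region=JV) pairs with 1 row(s) of r.
- l (part_id=NULL, region=NU) has no partner → padded with NULL.
- l (part_id=5, region=NU) has no partner → padded with NULL.
- l (part_id=4, region=JV) has no partner → padded with NULL.
- l (part_id=4, region=NU) has no partner → padded with NULL.
- l (part_id=5, region=JV) has no partner → padded with NULL.
- l (part_id=7, region=NU) has no partner → padded with NULL.
After projecting and ordering:
r.supplier | l.part_id
Nora | 2
NULL | 4
NULL | 4
NULL | 5
NULL | 5
NULL | 7
NULL | NULL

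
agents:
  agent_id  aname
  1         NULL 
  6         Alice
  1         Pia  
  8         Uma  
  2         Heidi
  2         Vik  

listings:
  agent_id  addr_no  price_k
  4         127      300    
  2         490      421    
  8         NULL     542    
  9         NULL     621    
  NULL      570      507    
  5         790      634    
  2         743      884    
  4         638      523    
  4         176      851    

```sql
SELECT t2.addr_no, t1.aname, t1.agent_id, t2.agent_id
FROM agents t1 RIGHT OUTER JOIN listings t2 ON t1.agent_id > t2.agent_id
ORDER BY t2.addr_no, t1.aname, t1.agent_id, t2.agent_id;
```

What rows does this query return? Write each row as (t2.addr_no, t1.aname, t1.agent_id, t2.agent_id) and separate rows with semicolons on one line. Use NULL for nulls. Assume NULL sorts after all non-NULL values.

(127, Alice, 6, 4); (127, Uma, 8, 4); (176, Alice, 6, 4); (176, Uma, 8, 4); (490, Alice, 6, 2); (490, Uma, 8, 2); (570, NULL, NULL, NULL); (638, Alice, 6, 4); (638, Uma, 8, 4); (743, Alice, 6, 2); (743, Uma, 8, 2); (790, Alice, 6, 5); (790, Uma, 8, 5); (NULL, NULL, NULL, 8); (NULL, NULL, NULL, 9)

RIGHT JOIN keeps every row from `listings`; unmatched rows get NULL for `agents`'s columns.
Matching on t1.agent_id > t2.agent_id. A NULL in a compared column never satisfies the condition.
- agent_id=1: no matching t2 row.
- agent_id=6: 6 matching t2 row(s), so 6 row(s) emitted.
- agent_id=1: no matching t2 row.
- agent_id=8: 6 matching t2 row(s), so 6 row(s) emitted.
- agent_id=2: no matching t2 row.
- agent_id=2: no matching t2 row.
- 3 t2 row(s) had no t1 match → kept, t1 columns NULL.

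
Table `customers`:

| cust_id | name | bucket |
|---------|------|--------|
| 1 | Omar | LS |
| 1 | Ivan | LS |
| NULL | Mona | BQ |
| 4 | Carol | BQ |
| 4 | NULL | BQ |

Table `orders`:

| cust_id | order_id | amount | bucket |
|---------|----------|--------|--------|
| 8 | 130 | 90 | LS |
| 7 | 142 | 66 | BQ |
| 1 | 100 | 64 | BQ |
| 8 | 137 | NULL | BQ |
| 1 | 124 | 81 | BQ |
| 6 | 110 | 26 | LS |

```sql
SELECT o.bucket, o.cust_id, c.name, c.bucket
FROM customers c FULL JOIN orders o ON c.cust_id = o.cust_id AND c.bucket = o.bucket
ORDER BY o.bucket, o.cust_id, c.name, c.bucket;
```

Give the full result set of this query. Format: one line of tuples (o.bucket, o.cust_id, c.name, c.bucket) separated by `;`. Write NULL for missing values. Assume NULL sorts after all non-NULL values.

(BQ, 1, NULL, NULL); (BQ, 1, NULL, NULL); (BQ, 7, NULL, NULL); (BQ, 8, NULL, NULL); (LS, 6, NULL, NULL); (LS, 8, NULL, NULL); (NULL, NULL, Carol, BQ); (NULL, NULL, Ivan, LS); (NULL, NULL, Mona, BQ); (NULL, NULL, Omar, LS); (NULL, NULL, NULL, BQ)

FULL OUTER JOIN keeps every row from both sides; unmatched rows get NULL for the other side's columns.
Matching on c.cust_id = o.cust_id AND c.bucket = o.bucket. A NULL in a compared column never satisfies the condition.
Matched pairs: 0; unmatched c rows kept: 5; unmatched o rows kept: 6.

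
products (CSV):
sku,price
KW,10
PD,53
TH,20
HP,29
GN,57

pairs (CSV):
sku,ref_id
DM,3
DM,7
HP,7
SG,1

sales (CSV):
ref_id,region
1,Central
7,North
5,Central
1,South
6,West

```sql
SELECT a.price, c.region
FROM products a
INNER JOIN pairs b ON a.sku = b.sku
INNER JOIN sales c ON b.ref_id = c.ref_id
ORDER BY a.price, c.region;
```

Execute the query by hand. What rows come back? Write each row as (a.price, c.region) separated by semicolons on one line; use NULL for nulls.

(29, North)

Step 1 — a INNER JOIN b on sku → 1 row(s).
Then INNER JOIN `sales c` on ref_id: keep only rows whose b.ref_id appears in c.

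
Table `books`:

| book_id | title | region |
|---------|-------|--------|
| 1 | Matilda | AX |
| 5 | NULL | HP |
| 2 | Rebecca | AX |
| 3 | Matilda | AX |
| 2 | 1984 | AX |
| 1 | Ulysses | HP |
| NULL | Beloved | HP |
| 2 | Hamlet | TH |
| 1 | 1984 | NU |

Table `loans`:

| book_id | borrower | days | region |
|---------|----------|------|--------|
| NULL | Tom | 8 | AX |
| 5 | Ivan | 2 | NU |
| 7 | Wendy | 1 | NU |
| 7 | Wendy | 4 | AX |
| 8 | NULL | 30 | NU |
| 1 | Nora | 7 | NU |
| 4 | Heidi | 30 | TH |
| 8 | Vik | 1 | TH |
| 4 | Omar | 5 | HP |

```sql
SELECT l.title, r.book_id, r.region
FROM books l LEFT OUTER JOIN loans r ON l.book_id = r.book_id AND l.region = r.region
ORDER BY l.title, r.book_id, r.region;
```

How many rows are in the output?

9

LEFT JOIN keeps every row from `books`; unmatched rows get NULL for `loans`'s columns.
Matching on l.book_id = r.book_id AND l.region = r.region. A NULL in a compared column never satisfies the condition.
- l[0] book_id=1, region=AX → no match; kept with NULLs on the r side.
- l[1] book_id=5, region=HP → no match; kept with NULLs on the r side.
- l[2] book_id=2, region=AX → no match; kept with NULLs on the r side.
- l[3] book_id=3, region=AX → no match; kept with NULLs on the r side.
- l[4] book_id=2, region=AX → no match; kept with NULLs on the r side.
- l[5] book_id=1, region=HP → no match; kept with NULLs on the r side.
- l[6] book_id=NULL, region=HP → no match; kept with NULLs on the r side.
- l[7] book_id=2, region=TH → no match; kept with NULLs on the r side.
- l[8] book_id=1, region=NU → 1 match(es) in r → 1 row(s).
Total: 1 matched + 8 padded = 9 rows.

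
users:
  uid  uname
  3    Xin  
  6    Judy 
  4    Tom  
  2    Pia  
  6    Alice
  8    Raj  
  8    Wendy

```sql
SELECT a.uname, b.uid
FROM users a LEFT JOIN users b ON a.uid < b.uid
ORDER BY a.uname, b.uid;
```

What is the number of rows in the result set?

21

LEFT JOIN keeps every row from `users a`; unmatched rows get NULL for `users b`'s columns.
Matching on a.uid < b.uid.
- a[0] uid=3 → 5 match(es) in b → 5 row(s).
- a[1] uid=6 → 2 match(es) in b → 2 row(s).
- a[2] uid=4 → 4 match(es) in b → 4 row(s).
- a[3] uid=2 → 6 match(es) in b → 6 row(s).
- a[4] uid=6 → 2 match(es) in b → 2 row(s).
- a[5] uid=8 → no match; kept with NULLs on the b side.
- a[6] uid=8 → no match; kept with NULLs on the b side.
Total: 19 matched + 2 padded = 21 rows.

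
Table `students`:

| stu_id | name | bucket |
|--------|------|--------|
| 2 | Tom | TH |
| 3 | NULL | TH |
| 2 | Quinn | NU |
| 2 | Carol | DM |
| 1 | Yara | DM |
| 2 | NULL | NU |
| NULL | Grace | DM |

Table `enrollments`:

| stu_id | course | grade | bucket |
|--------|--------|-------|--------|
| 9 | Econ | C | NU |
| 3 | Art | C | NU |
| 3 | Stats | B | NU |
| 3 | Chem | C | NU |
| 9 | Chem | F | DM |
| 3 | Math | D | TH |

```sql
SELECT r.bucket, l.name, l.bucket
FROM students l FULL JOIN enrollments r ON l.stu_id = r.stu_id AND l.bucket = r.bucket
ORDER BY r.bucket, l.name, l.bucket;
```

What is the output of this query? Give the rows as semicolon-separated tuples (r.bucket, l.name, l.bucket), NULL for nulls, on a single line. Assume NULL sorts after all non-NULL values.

FULL OUTER JOIN keeps every row from both sides; unmatched rows get NULL for the other side's columns.
Matching on l.stu_id = r.stu_id AND l.bucket = r.bucket. A NULL in a compared column never satisfies the condition.
- l (stu_id=2, bucket=TH) has no partner → padded with NULL.
- l (stu_id=3, bucket=TH) pairs with 1 row(s) of r.
- l (stu_id=2, bucket=NU) has no partner → padded with NULL.
- l (stu_id=2, bucket=DM) has no partner → padded with NULL.
- l (stu_id=1, bucket=DM) has no partner → padded with NULL.
- l (stu_id=2, bucket=NU) has no partner → padded with NULL.
- l (stu_id=NULL, bucket=DM) has no partner → padded with NULL.
- 5 r row(s) had no l match → kept, l columns NULL.

(DM, NULL, NULL); (NU, NULL, NULL); (NU, NULL, NULL); (NU, NULL, NULL); (NU, NULL, NULL); (TH, NULL, TH); (NULL, Carol, DM); (NULL, Grace, DM); (NULL, Quinn, NU); (NULL, Tom, TH); (NULL, Yara, DM); (NULL, NULL, NU)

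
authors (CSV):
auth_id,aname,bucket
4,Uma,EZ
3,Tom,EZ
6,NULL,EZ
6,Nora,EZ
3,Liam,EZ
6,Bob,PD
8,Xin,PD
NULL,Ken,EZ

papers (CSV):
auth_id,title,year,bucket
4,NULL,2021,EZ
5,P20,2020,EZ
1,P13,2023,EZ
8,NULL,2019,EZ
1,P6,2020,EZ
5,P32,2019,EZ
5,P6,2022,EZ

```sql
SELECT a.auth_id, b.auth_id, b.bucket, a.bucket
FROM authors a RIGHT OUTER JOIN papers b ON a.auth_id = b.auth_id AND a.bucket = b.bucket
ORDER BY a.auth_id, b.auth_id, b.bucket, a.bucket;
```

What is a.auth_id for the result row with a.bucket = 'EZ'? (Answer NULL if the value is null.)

4

RIGHT JOIN keeps every row from `papers`; unmatched rows get NULL for `authors`'s columns.
Matching on a.auth_id = b.auth_id AND a.bucket = b.bucket. A NULL in a compared column never satisfies the condition.
Matched pairs: 1; unmatched b rows kept: 6.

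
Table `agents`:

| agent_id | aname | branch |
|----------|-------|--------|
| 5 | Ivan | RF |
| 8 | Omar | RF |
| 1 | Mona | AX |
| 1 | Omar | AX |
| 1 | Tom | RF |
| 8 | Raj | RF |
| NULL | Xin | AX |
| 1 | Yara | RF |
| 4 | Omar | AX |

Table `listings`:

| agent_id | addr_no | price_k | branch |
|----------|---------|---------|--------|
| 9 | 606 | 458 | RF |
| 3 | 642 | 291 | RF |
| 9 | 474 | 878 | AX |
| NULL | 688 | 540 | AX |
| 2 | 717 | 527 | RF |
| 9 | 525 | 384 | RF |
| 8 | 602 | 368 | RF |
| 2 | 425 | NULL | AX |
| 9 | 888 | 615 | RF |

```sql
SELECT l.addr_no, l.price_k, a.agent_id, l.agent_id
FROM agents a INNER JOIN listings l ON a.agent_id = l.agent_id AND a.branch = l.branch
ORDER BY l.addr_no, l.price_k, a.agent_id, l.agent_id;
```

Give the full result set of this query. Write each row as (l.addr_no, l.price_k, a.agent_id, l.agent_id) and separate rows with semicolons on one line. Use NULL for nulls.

INNER JOIN keeps only pairs where the ON condition holds.
Matching on a.agent_id = l.agent_id AND a.branch = l.branch. A NULL in a compared column never satisfies the condition.
- a (agent_id=5, branch=RF) has no partner → excluded.
- a (agent_id=8, branch=RF) pairs with 1 row(s) of l.
- a (agent_id=1, branch=AX) has no partner → excluded.
- a (agent_id=1, branch=AX) has no partner → excluded.
- a (agent_id=1, branch=RF) has no partner → excluded.
- a (agent_id=8, branch=RF) pairs with 1 row(s) of l.
- a (agent_id=NULL, branch=AX) has no partner → excluded.
- a (agent_id=1, branch=RF) has no partner → excluded.
- a (agent_id=4, branch=AX) has no partner → excluded.
After projecting and ordering:
l.addr_no | l.price_k | a.agent_id | l.agent_id
602 | 368 | 8 | 8
602 | 368 | 8 | 8

(602, 368, 8, 8); (602, 368, 8, 8)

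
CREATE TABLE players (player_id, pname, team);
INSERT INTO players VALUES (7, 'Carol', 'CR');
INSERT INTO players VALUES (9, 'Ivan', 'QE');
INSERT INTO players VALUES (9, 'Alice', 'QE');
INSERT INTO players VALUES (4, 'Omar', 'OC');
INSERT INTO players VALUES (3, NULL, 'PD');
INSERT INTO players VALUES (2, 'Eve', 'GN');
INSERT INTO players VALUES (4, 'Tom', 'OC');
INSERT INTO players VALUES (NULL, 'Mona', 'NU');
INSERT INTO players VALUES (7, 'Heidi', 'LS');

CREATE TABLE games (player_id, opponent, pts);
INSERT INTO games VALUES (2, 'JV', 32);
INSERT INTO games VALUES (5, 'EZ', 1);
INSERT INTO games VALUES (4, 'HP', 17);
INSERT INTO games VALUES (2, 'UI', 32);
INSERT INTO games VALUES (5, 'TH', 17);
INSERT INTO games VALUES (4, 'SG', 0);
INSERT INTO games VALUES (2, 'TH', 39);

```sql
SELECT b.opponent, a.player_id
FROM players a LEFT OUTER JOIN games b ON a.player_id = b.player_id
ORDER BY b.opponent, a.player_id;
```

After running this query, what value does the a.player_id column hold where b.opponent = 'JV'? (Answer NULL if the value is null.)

2

LEFT JOIN keeps every row from `players`; unmatched rows get NULL for `games`'s columns.
Matching on a.player_id = b.player_id. A NULL in a compared column never satisfies the condition.
Matched pairs: 7; unmatched a rows kept: 6.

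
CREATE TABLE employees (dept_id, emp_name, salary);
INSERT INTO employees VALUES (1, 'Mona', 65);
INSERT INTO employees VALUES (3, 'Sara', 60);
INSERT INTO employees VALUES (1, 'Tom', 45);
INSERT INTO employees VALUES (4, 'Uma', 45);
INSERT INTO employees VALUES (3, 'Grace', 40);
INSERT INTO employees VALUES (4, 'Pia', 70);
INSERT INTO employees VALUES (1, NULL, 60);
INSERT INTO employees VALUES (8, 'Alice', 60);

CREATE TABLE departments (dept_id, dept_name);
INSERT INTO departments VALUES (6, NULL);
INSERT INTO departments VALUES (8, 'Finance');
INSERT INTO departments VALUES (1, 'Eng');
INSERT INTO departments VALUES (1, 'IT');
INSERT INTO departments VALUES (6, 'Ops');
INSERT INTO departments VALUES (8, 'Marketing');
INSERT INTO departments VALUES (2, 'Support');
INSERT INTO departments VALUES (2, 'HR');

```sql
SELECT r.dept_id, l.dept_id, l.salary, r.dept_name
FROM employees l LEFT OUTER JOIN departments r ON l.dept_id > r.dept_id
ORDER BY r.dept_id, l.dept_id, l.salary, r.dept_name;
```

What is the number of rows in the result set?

LEFT JOIN keeps every row from `employees`; unmatched rows get NULL for `departments`'s columns.
Matching on l.dept_id > r.dept_id.
Matched pairs: 22; unmatched l rows kept: 3.
Total: 22 matched + 3 padded = 25 rows.

25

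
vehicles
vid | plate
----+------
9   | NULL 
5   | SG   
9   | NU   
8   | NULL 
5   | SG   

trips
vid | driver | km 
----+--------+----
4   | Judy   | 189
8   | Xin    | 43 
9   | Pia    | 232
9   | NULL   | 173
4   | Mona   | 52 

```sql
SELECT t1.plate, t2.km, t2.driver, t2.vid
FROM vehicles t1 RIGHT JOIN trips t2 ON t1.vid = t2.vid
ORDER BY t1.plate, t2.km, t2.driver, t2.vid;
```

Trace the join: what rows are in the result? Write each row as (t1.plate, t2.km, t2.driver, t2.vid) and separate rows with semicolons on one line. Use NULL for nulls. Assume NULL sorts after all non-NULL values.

(NU, 173, NULL, 9); (NU, 232, Pia, 9); (NULL, 43, Xin, 8); (NULL, 52, Mona, 4); (NULL, 173, NULL, 9); (NULL, 189, Judy, 4); (NULL, 232, Pia, 9)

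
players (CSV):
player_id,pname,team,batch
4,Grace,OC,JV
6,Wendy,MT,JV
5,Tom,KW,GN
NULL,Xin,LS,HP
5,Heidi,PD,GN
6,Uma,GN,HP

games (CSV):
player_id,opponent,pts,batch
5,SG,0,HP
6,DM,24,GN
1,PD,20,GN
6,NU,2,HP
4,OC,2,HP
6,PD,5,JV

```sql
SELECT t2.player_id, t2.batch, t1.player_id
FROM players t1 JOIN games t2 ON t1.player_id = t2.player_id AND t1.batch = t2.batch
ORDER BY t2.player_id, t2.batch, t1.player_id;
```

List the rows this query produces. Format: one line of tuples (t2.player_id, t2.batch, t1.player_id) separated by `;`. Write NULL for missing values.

INNER JOIN keeps only pairs where the ON condition holds.
Matching on t1.player_id = t2.player_id AND t1.batch = t2.batch. A NULL in a compared column never satisfies the condition.
- t1 row (player_id=4, batch=JV): no match → dropped.
- t1 row (player_id=6, batch=JV): matches 1 t2 row(s) → 1 output row(s).
- t1 row (player_id=5, batch=GN): no match → dropped.
- t1 row (player_id=NULL, batch=HP): no match → dropped.
- t1 row (player_id=5, batch=GN): no match → dropped.
- t1 row (player_id=6, batch=HP): matches 1 t2 row(s) → 1 output row(s).
After projecting and ordering:
t2.player_id | t2.batch | t1.player_id
6 | HP | 6
6 | JV | 6

(6, HP, 6); (6, JV, 6)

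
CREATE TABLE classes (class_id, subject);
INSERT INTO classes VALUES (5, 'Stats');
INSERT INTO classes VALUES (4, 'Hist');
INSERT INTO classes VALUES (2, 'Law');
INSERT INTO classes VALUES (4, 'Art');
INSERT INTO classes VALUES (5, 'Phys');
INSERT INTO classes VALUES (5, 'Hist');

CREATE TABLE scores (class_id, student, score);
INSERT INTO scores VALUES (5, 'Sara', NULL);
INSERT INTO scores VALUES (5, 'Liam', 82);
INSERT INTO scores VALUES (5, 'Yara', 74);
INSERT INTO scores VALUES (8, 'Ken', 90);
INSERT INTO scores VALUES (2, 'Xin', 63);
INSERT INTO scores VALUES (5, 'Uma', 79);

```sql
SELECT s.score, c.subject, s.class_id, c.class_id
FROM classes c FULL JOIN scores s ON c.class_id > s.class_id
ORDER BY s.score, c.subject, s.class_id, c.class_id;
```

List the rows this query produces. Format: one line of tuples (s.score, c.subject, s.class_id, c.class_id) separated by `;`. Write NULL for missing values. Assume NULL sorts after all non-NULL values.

(63, Art, 2, 4); (63, Hist, 2, 4); (63, Hist, 2, 5); (63, Phys, 2, 5); (63, Stats, 2, 5); (74, NULL, 5, NULL); (79, NULL, 5, NULL); (82, NULL, 5, NULL); (90, NULL, 8, NULL); (NULL, Law, NULL, 2); (NULL, NULL, 5, NULL)

FULL OUTER JOIN keeps every row from both sides; unmatched rows get NULL for the other side's columns.
Matching on c.class_id > s.class_id.
Matched pairs: 5; unmatched c rows kept: 1; unmatched s rows kept: 5.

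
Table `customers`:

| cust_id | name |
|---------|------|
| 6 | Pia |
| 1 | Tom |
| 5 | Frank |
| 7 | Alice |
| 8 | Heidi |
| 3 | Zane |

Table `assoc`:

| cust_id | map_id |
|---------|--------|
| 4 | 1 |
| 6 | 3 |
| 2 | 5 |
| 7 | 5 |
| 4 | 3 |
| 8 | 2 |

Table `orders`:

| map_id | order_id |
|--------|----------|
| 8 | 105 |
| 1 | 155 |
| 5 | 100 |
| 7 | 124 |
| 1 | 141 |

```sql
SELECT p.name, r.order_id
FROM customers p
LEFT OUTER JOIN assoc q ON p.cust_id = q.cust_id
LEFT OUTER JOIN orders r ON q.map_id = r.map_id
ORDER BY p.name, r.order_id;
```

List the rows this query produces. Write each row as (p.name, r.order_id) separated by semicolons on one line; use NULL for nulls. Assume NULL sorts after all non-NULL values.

Step 1 — p LEFT JOIN q on cust_id → 6 row(s).
Then LEFT JOIN `orders r` on map_id: each of those 6 rows is kept; rows whose q.map_id has no match in r get NULL for r's columns.

(Alice, 100); (Frank, NULL); (Heidi, NULL); (Pia, NULL); (Tom, NULL); (Zane, NULL)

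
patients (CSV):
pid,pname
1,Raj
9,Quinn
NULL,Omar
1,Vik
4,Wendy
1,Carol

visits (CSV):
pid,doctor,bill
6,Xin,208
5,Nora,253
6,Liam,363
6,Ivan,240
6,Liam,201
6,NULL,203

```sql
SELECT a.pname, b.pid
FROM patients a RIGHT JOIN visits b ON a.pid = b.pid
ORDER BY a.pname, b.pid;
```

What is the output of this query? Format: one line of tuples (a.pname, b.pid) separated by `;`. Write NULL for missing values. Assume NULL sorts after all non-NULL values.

RIGHT JOIN keeps every row from `visits`; unmatched rows get NULL for `patients`'s columns.
Matching on a.pid = b.pid. A NULL in a compared column never satisfies the condition.
- a (pid=1) has no partner in b.
- a (pid=9) has no partner in b.
- a (pid=NULL) has no partner in b.
- a (pid=1) has no partner in b.
- a (pid=4) has no partner in b.
- a (pid=1) has no partner in b.
- 6 b row(s) had no a match → kept, a columns NULL.
After projecting and ordering:
a.pname | b.pid
NULL | 5
NULL | 6
NULL | 6
NULL | 6
NULL | 6
NULL | 6

(NULL, 5); (NULL, 6); (NULL, 6); (NULL, 6); (NULL, 6); (NULL, 6)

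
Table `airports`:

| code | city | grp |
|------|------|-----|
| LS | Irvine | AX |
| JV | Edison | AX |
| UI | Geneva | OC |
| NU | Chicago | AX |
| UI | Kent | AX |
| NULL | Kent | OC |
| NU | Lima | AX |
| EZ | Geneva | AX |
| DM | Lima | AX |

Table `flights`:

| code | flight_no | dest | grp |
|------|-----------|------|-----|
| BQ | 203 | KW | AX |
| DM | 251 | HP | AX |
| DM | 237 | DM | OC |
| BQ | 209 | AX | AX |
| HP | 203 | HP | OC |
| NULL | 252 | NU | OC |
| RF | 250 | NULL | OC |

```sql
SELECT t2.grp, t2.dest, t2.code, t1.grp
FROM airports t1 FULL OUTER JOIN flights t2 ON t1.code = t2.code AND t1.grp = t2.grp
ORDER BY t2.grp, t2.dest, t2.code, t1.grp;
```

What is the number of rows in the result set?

FULL OUTER JOIN keeps every row from both sides; unmatched rows get NULL for the other side's columns.
Matching on t1.code = t2.code AND t1.grp = t2.grp. A NULL in a compared column never satisfies the condition.
- t1 (code=LS, grp=AX) has no partner → padded with NULL.
- t1 (code=JV, grp=AX) has no partner → padded with NULL.
- t1 (code=UI, grp=OC) has no partner → padded with NULL.
- t1 (code=NU, grp=AX) has no partner → padded with NULL.
- t1 (code=UI, grp=AX) has no partner → padded with NULL.
- t1 (code=NULL, grp=OC) has no partner → padded with NULL.
- t1 (code=NU, grp=AX) has no partner → padded with NULL.
- t1 (code=EZ, grp=AX) has no partner → padded with NULL.
- t1 (code=DM, grp=AX) pairs with 1 row(s) of t2.
- 6 t2 row(s) had no t1 match → kept, t1 columns NULL.
Total: 1 matched + 14 padded = 15 rows.

15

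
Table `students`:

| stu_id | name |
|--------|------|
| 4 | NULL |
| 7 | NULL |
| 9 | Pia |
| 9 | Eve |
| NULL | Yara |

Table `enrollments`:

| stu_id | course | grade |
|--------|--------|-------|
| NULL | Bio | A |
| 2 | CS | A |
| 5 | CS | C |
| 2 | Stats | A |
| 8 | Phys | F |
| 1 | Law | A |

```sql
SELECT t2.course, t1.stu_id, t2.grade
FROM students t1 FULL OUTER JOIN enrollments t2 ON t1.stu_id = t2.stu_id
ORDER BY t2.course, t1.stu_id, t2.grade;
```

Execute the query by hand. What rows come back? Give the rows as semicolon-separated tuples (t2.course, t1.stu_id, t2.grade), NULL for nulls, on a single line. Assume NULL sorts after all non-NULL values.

FULL OUTER JOIN keeps every row from both sides; unmatched rows get NULL for the other side's columns.
Matching on t1.stu_id = t2.stu_id. A NULL in a compared column never satisfies the condition.
- t1 (stu_id=4) has no partner → padded with NULL.
- t1 (stu_id=7) has no partner → padded with NULL.
- t1 (stu_id=9) has no partner → padded with NULL.
- t1 (stu_id=9) has no partner → padded with NULL.
- t1 (stu_id=NULL) has no partner → padded with NULL.
- 6 row(s) from t2 found no t1 partner → padded with NULL.

(Bio, NULL, A); (CS, NULL, A); (CS, NULL, C); (Law, NULL, A); (Phys, NULL, F); (Stats, NULL, A); (NULL, 4, NULL); (NULL, 7, NULL); (NULL, 9, NULL); (NULL, 9, NULL); (NULL, NULL, NULL)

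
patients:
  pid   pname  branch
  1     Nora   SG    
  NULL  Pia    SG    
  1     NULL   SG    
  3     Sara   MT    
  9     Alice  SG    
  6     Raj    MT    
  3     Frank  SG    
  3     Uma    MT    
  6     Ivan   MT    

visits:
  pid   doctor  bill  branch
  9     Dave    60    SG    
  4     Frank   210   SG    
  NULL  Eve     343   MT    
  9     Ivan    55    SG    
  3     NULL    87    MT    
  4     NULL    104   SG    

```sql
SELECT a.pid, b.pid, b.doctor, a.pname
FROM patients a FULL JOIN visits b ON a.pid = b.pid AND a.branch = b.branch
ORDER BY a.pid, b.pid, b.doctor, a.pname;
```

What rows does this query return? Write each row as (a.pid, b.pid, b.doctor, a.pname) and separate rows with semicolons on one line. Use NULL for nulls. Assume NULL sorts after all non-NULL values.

(1, NULL, NULL, Nora); (1, NULL, NULL, NULL); (3, 3, NULL, Sara); (3, 3, NULL, Uma); (3, NULL, NULL, Frank); (6, NULL, NULL, Ivan); (6, NULL, NULL, Raj); (9, 9, Dave, Alice); (9, 9, Ivan, Alice); (NULL, 4, Frank, NULL); (NULL, 4, NULL, NULL); (NULL, NULL, Eve, NULL); (NULL, NULL, NULL, Pia)

FULL OUTER JOIN keeps every row from both sides; unmatched rows get NULL for the other side's columns.
Matching on a.pid = b.pid AND a.branch = b.branch. A NULL in a compared column never satisfies the condition.
- pid=1, branch=SG: no b row matches, row kept with b columns NULL.
- pid=NULL, branch=SG: no b row matches, row kept with b columns NULL.
- pid=1, branch=SG: no b row matches, row kept with b columns NULL.
- pid=3, branch=MT: 1 matching b row(s), so 1 row(s) emitted.
- pid=9, branch=SG: 2 matching b row(s), so 2 row(s) emitted.
- pid=6, branch=MT: no b row matches, row kept with b columns NULL.
- pid=3, branch=SG: no b row matches, row kept with b columns NULL.
- pid=3, branch=MT: 1 matching b row(s), so 1 row(s) emitted.
- pid=6, branch=MT: no b row matches, row kept with b columns NULL.
- plus 3 unmatched b row(s), each kept with NULL a columns.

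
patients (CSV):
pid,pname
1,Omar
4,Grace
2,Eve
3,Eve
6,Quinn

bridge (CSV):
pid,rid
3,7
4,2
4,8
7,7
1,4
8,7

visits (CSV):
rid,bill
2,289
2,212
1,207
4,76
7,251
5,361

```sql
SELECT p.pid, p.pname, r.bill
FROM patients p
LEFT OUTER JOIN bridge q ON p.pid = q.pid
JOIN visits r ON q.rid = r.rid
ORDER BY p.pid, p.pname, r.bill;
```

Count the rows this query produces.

Step 1 — p LEFT JOIN q on pid → 6 row(s).
Then INNER JOIN `visits r` on rid: keep only rows whose q.rid appears in r.
Result: 4 row(s).

4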